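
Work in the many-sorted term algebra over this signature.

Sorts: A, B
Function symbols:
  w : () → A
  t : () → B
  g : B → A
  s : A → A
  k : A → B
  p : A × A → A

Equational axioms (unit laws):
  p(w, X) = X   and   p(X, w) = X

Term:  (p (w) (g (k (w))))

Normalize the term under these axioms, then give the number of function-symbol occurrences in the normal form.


size = 3

1. (p (w) (g (k (w))))  →  (g (k (w)))
normal form: (g (k (w)))


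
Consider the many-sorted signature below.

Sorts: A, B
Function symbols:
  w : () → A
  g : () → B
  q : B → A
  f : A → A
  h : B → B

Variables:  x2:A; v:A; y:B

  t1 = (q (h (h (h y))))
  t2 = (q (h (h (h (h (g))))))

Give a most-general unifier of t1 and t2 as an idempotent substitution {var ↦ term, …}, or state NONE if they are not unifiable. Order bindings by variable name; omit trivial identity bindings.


{y ↦ (h (g))}


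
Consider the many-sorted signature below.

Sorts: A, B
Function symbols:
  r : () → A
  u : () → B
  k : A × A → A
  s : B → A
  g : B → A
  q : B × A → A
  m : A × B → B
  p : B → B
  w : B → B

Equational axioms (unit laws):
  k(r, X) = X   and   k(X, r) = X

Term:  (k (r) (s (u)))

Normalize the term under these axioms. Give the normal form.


normal form = (s (u))

1. (k (r) (s (u)))  →  (s (u))


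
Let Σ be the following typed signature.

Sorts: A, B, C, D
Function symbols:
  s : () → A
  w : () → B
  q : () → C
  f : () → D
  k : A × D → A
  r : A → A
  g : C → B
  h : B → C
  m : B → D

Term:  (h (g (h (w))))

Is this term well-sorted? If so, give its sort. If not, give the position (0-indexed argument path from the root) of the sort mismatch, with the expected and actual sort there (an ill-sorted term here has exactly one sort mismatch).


      (w) : B
    (h (w)) : C
  (g (h (w))) : B
(h (g (h (w)))) : C

well-sorted; sort = C


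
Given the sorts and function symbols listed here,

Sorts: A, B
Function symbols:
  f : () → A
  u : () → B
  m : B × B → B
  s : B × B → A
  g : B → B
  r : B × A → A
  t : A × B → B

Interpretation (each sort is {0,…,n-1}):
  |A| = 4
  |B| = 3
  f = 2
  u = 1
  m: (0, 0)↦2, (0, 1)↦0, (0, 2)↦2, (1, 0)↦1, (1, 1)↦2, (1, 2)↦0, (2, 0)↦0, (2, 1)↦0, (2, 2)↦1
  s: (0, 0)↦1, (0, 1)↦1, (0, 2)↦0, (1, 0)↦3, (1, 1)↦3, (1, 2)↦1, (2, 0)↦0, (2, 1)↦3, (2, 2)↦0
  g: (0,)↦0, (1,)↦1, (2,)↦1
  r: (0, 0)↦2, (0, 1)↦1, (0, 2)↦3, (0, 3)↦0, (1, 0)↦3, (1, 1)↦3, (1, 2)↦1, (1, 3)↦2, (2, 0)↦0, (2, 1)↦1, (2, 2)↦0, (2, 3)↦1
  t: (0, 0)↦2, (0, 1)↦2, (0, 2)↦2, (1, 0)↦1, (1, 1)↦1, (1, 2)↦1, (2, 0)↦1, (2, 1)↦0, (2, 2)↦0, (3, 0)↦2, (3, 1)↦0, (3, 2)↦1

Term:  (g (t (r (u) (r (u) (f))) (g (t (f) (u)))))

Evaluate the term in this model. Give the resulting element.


value = 1

  u = 1
  u = 1
  f = 2
  (r (u) (f)) = r(1, 2) = 1
  (r (u) (r (u) (f))) = r(1, 1) = 3
  f = 2
  u = 1
  (t (f) (u)) = t(2, 1) = 0
  (g (t (f) (u))) = g(0,) = 0
  (t (r (u) (r (u) (f))) (g (t (f) (u)))) = t(3, 0) = 2
  (g (t (r (u) (r (u) (f))) (g (t (f) (u))))) = g(2,) = 1


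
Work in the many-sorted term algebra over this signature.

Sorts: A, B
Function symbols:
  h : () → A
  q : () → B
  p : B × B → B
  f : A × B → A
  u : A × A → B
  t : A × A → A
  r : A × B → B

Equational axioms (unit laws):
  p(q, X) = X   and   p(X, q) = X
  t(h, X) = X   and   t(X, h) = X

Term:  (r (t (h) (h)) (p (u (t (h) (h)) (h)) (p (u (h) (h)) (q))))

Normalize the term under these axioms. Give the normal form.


normal form = (r (h) (p (u (h) (h)) (u (h) (h))))

1. (r (t (h) (h)) (p (u (t (h) (h)) (h)) (p (u (h) (h)) (q))))  →  (r (h) (p (u (t (h) (h)) (h)) (p (u (h) (h)) (q))))
2. (r (h) (p (u (t (h) (h)) (h)) (p (u (h) (h)) (q))))  →  (r (h) (p (u (h) (h)) (p (u (h) (h)) (q))))
3. (r (h) (p (u (h) (h)) (p (u (h) (h)) (q))))  →  (r (h) (p (u (h) (h)) (u (h) (h))))


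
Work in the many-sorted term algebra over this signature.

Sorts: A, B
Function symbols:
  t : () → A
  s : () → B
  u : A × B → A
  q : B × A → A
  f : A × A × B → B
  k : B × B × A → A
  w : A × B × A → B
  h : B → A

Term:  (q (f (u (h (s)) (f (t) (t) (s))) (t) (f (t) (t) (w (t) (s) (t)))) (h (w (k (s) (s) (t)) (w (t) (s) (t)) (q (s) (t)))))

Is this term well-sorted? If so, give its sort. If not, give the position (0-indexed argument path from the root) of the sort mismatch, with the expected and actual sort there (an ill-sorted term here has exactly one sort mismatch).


        (s) : B
      (h (s)) : A
        (t) : A
        (t) : A
        (s) : B
      (f (t) (t) (s)) : B
    (u (h (s)) (f (t) (t) (s))) : A
    (t) : A
      (t) : A
      (t) : A
        (t) : A
        (s) : B
        (t) : A
      (w (t) (s) (t)) : B
    (f (t) (t) (w (t) (s) (t))) : B
  (f (u (h (s)) (f (t) (t) (s))) (t) (f (t) (t) (w (t) (s) (t)))) : B
        (s) : B
        (s) : B
        (t) : A
      (k (s) (s) (t)) : A
        (t) : A
        (s) : B
        (t) : A
      (w (t) (s) (t)) : B
        (s) : B
        (t) : A
      (q (s) (t)) : A
    (w (k (s) (s) (t)) (w (t) (s) (t)) (q (s) (t))) : B
  (h (w (k (s) (s) (t)) (w (t) (s) (t)) (q (s) (t)))) : A
(q (f (u (h (s)) (f (t) (t) (s))) (t) (f (t) (t) (w (t) (s) (t)))) (h (w (k (s) (s) (t)) (w (t) (s) (t)) (q (s) (t))))) : A

well-sorted; sort = A


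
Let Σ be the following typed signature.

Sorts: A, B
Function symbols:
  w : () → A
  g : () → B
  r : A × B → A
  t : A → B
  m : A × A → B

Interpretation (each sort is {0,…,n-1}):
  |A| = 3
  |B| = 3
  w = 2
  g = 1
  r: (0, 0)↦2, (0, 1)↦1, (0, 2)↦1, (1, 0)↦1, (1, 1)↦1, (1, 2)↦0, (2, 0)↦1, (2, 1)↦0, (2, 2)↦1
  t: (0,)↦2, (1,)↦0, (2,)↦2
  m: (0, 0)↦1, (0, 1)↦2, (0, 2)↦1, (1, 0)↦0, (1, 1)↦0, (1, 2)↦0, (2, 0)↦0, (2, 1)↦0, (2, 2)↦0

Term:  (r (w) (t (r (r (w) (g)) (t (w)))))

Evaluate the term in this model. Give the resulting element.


  w = 2
  w = 2
  g = 1
  (r (w) (g)) = r(2, 1) = 0
  w = 2
  (t (w)) = t(2,) = 2
  (r (r (w) (g)) (t (w))) = r(0, 2) = 1
  (t (r (r (w) (g)) (t (w)))) = t(1,) = 0
  (r (w) (t (r (r (w) (g)) (t (w))))) = r(2, 0) = 1

value = 1


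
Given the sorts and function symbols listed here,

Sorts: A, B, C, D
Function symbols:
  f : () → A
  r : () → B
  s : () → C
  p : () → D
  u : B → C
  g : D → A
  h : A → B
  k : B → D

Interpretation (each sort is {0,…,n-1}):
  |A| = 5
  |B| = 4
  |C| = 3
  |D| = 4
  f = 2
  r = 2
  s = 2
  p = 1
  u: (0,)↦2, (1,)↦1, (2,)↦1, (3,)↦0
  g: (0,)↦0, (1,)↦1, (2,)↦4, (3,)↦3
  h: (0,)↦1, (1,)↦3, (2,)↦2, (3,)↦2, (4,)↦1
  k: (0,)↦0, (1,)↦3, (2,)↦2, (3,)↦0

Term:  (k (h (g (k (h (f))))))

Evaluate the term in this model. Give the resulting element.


  f = 2
  (h (f)) = h(2,) = 2
  (k (h (f))) = k(2,) = 2
  (g (k (h (f)))) = g(2,) = 4
  (h (g (k (h (f))))) = h(4,) = 1
  (k (h (g (k (h (f)))))) = k(1,) = 3

value = 3


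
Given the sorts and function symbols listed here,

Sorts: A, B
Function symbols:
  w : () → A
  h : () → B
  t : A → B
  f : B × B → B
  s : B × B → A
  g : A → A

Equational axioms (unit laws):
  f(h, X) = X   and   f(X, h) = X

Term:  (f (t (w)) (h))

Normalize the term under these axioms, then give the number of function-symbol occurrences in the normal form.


size = 2

1. (f (t (w)) (h))  →  (t (w))
normal form: (t (w))


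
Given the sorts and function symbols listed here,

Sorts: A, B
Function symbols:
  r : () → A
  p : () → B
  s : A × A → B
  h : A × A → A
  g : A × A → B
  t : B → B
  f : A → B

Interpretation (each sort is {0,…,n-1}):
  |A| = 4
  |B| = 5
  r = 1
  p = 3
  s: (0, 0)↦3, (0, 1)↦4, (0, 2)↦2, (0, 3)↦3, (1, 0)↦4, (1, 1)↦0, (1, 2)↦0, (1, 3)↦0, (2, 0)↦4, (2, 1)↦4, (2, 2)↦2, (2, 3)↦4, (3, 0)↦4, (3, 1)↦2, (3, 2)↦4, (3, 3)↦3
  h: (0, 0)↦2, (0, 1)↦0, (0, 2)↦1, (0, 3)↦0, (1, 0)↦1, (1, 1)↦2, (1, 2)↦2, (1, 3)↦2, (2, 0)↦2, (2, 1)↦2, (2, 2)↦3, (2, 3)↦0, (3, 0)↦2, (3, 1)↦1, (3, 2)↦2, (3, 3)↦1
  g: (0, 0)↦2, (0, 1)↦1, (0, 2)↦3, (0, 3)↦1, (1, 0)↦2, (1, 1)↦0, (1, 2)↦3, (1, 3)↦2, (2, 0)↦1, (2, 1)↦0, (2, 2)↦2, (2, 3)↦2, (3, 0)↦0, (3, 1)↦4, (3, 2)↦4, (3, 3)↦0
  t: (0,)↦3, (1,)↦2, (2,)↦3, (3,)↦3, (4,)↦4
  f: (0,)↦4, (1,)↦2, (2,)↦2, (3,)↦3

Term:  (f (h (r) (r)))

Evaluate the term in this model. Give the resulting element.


  r = 1
  r = 1
  (h (r) (r)) = h(1, 1) = 2
  (f (h (r) (r))) = f(2,) = 2

value = 2


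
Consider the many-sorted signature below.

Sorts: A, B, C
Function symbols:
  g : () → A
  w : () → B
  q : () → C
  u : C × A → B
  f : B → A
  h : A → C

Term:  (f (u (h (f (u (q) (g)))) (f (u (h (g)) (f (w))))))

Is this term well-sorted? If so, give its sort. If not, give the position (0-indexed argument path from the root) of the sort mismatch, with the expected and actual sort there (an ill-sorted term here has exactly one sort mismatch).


well-sorted; sort = A

          (q) : C
          (g) : A
        (u (q) (g)) : B
      (f (u (q) (g))) : A
    (h (f (u (q) (g)))) : C
          (g) : A
        (h (g)) : C
          (w) : B
        (f (w)) : A
      (u (h (g)) (f (w))) : B
    (f (u (h (g)) (f (w)))) : A
  (u (h (f (u (q) (g)))) (f (u (h (g)) (f (w))))) : B
(f (u (h (f (u (q) (g)))) (f (u (h (g)) (f (w)))))) : A


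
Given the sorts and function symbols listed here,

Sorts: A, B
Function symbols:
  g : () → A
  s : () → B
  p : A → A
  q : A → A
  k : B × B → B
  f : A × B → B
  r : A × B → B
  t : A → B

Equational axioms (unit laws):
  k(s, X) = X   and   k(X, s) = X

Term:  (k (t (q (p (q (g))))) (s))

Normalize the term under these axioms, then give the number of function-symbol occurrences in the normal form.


1. (k (t (q (p (q (g))))) (s))  →  (t (q (p (q (g)))))
normal form: (t (q (p (q (g)))))

size = 5


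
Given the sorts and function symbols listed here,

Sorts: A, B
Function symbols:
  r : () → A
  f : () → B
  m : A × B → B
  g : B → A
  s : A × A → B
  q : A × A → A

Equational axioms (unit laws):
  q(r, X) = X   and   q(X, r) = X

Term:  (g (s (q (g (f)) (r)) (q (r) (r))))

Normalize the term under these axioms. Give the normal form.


1. (g (s (q (g (f)) (r)) (q (r) (r))))  →  (g (s (g (f)) (q (r) (r))))
2. (g (s (g (f)) (q (r) (r))))  →  (g (s (g (f)) (r)))

normal form = (g (s (g (f)) (r)))


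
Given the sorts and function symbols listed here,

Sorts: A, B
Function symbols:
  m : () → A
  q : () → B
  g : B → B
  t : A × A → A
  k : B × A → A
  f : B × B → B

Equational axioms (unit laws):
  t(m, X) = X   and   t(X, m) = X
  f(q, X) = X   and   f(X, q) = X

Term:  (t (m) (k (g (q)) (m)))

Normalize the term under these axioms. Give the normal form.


normal form = (k (g (q)) (m))

1. (t (m) (k (g (q)) (m)))  →  (k (g (q)) (m))


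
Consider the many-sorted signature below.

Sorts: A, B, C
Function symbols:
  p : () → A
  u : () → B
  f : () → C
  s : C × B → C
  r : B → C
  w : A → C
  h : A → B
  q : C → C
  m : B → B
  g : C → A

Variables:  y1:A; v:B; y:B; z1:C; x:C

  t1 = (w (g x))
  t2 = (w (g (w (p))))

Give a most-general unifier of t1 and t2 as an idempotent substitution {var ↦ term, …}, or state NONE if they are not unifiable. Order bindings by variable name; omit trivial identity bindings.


{x ↦ (w (p))}


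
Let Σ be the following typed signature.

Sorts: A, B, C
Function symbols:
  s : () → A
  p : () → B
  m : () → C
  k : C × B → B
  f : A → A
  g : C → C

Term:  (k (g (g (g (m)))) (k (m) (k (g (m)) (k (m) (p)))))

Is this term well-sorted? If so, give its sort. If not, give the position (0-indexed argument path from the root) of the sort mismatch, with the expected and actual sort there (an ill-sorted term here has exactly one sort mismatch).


        (m) : C
      (g (m)) : C
    (g (g (m))) : C
  (g (g (g (m)))) : C
    (m) : C
        (m) : C
      (g (m)) : C
        (m) : C
        (p) : B
      (k (m) (p)) : B
    (k (g (m)) (k (m) (p))) : B
  (k (m) (k (g (m)) (k (m) (p)))) : B
(k (g (g (g (m)))) (k (m) (k (g (m)) (k (m) (p))))) : B

well-sorted; sort = B


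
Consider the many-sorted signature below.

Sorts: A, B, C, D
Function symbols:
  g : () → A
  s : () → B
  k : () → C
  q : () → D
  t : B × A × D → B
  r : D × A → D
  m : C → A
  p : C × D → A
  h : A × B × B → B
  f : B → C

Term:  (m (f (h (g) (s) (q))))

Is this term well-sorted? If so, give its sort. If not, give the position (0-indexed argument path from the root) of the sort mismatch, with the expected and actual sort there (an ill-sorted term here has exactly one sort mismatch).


      (g) : A
      (s) : B
      (q) : D
    (h (g) (s) (q)) : ✗ arg 2 at [0, 0, 2] has sort D, expected B

ill-sorted at position [0, 0, 2]: expected B, got D


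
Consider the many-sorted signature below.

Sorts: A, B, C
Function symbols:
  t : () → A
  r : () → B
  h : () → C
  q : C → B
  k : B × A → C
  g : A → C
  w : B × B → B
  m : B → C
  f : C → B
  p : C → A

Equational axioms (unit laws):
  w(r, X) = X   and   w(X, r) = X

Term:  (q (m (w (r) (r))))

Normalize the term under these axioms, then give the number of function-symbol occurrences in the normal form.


1. (q (m (w (r) (r))))  →  (q (m (r)))
normal form: (q (m (r)))

size = 3


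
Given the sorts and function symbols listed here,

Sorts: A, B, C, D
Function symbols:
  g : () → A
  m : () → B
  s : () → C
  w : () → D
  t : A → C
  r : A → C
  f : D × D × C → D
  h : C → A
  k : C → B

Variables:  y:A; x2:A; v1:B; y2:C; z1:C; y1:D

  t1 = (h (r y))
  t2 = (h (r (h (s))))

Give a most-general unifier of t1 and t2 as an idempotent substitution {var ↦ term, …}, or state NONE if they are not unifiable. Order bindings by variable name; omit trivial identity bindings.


{y ↦ (h (s))}


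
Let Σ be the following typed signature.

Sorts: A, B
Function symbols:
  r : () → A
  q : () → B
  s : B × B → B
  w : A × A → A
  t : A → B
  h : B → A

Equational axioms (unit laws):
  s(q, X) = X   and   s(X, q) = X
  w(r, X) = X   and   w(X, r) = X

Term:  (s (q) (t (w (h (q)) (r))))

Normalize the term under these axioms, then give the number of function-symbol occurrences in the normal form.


size = 3

1. (s (q) (t (w (h (q)) (r))))  →  (t (w (h (q)) (r)))
2. (t (w (h (q)) (r)))  →  (t (h (q)))
normal form: (t (h (q)))


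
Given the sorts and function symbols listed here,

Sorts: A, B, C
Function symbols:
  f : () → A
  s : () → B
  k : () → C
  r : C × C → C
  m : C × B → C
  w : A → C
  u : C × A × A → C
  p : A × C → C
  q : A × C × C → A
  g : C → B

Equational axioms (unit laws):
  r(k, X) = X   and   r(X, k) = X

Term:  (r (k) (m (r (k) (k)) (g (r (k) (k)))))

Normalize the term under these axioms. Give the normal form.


1. (r (k) (m (r (k) (k)) (g (r (k) (k)))))  →  (m (r (k) (k)) (g (r (k) (k))))
2. (m (r (k) (k)) (g (r (k) (k))))  →  (m (k) (g (r (k) (k))))
3. (m (k) (g (r (k) (k))))  →  (m (k) (g (k)))

normal form = (m (k) (g (k)))


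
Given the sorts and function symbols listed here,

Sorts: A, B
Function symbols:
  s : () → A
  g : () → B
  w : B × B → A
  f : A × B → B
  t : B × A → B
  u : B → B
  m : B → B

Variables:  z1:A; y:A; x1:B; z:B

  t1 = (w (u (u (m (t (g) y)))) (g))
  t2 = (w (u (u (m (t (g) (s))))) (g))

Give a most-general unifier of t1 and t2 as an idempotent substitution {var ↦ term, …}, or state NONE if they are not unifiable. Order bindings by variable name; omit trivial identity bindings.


{y ↦ (s)}


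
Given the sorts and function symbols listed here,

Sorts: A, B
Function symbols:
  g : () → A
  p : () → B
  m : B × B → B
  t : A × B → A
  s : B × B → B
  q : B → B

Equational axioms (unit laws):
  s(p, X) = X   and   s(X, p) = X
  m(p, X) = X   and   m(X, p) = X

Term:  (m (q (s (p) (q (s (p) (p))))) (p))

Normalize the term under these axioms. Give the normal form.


normal form = (q (q (p)))

1. (m (q (s (p) (q (s (p) (p))))) (p))  →  (q (s (p) (q (s (p) (p)))))
2. (q (s (p) (q (s (p) (p)))))  →  (q (q (s (p) (p))))
3. (q (q (s (p) (p))))  →  (q (q (p)))


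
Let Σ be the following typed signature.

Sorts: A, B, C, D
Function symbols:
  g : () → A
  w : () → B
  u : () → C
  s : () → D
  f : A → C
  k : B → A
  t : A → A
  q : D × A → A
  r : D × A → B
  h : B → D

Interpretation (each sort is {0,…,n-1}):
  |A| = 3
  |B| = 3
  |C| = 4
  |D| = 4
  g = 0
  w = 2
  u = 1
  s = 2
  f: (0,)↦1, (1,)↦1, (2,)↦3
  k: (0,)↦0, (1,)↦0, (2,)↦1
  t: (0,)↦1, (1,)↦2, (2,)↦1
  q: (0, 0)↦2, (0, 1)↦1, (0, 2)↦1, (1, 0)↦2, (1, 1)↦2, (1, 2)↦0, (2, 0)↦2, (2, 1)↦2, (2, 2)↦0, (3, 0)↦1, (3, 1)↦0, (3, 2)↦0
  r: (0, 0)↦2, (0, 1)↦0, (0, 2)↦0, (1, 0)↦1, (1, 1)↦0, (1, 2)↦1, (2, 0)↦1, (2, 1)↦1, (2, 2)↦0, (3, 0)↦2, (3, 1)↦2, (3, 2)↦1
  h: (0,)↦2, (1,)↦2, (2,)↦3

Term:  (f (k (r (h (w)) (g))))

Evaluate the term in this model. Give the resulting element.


  w = 2
  (h (w)) = h(2,) = 3
  g = 0
  (r (h (w)) (g)) = r(3, 0) = 2
  (k (r (h (w)) (g))) = k(2,) = 1
  (f (k (r (h (w)) (g)))) = f(1,) = 1

value = 1


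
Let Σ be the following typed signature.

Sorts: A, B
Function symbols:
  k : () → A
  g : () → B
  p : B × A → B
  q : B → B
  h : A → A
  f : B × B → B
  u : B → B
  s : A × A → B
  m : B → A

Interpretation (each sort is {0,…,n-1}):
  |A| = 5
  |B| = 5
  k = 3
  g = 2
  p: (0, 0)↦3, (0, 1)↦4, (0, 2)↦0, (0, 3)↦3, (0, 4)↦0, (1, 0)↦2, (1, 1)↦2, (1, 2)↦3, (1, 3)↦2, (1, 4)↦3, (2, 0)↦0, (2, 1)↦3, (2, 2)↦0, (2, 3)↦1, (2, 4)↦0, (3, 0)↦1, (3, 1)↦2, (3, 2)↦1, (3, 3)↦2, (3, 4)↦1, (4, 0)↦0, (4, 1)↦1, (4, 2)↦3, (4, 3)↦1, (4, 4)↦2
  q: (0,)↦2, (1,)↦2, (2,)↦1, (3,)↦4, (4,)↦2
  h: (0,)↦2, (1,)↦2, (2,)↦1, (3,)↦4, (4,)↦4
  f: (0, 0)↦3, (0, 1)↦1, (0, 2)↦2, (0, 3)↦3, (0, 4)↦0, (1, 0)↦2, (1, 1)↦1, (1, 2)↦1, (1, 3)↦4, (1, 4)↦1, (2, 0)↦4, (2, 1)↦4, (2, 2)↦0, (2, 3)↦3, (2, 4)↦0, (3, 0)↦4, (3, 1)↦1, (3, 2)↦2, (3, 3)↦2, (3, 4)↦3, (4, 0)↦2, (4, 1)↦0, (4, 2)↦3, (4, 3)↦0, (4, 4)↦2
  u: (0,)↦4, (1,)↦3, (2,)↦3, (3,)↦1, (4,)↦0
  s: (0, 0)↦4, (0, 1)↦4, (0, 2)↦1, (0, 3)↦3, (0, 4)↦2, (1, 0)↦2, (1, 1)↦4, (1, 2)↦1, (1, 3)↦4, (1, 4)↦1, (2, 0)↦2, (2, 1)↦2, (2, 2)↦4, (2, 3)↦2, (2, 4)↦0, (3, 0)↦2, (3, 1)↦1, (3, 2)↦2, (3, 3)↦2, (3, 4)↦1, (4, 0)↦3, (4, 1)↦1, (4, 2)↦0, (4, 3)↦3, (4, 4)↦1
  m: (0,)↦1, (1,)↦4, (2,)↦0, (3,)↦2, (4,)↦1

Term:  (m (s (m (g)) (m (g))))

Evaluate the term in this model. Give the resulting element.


value = 1

  g = 2
  (m (g)) = m(2,) = 0
  g = 2
  (m (g)) = m(2,) = 0
  (s (m (g)) (m (g))) = s(0, 0) = 4
  (m (s (m (g)) (m (g)))) = m(4,) = 1


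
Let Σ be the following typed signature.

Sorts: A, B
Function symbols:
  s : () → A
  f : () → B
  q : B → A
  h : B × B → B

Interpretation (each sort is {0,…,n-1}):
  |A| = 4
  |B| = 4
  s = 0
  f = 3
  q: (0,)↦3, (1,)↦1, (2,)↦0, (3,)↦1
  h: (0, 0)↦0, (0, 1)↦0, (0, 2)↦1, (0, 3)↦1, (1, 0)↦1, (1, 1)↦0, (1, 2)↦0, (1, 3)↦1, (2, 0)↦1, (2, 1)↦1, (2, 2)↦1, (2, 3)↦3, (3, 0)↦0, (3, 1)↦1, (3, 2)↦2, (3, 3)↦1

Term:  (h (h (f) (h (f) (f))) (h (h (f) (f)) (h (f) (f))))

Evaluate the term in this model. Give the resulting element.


  f = 3
  f = 3
  f = 3
  (h (f) (f)) = h(3, 3) = 1
  (h (f) (h (f) (f))) = h(3, 1) = 1
  f = 3
  f = 3
  (h (f) (f)) = h(3, 3) = 1
  f = 3
  f = 3
  (h (f) (f)) = h(3, 3) = 1
  (h (h (f) (f)) (h (f) (f))) = h(1, 1) = 0
  (h (h (f) (h (f) (f))) (h (h (f) (f)) (h (f) (f)))) = h(1, 0) = 1

value = 1


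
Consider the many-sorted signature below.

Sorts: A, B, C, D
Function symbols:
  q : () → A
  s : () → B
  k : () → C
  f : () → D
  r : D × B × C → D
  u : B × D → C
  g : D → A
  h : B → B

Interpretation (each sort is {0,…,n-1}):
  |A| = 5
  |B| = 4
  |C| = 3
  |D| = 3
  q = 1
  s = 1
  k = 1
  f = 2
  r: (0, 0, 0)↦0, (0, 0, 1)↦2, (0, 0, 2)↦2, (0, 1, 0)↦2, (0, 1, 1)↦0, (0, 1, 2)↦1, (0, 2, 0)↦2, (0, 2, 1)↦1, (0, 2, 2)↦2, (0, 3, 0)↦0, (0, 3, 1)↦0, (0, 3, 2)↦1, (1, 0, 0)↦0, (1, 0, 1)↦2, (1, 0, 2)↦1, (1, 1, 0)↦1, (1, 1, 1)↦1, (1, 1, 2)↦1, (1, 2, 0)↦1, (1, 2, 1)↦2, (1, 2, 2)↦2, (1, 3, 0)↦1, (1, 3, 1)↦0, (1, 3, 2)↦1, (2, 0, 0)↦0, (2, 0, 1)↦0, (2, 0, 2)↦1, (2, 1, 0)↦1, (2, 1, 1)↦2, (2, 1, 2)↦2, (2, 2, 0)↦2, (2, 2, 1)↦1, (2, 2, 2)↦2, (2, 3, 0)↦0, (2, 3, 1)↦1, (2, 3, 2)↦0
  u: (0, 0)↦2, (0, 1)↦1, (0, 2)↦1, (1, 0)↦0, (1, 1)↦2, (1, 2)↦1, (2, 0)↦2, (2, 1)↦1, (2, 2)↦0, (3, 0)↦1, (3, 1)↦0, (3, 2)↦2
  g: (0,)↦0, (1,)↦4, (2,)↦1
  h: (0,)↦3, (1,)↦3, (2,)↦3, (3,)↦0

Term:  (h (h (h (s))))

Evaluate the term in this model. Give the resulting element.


value = 3

  s = 1
  (h (s)) = h(1,) = 3
  (h (h (s))) = h(3,) = 0
  (h (h (h (s)))) = h(0,) = 3


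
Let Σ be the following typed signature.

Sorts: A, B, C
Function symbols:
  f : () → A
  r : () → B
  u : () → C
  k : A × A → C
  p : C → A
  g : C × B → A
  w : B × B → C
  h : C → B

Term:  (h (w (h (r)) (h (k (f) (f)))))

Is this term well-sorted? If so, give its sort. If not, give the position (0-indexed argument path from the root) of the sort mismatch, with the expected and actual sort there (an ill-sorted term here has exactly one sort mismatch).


      (r) : B
    (h (r)) : ✗ arg 0 at [0, 0, 0] has sort B, expected C
        (f) : A
        (f) : A
      (k (f) (f)) : C
    (h (k (f) (f))) : B

ill-sorted at position [0, 0, 0]: expected C, got B


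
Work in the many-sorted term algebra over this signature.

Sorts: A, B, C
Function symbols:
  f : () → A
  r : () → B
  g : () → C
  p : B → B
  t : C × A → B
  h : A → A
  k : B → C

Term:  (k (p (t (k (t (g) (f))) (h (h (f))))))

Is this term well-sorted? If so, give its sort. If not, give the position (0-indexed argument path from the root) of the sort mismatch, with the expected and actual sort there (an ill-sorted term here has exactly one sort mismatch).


well-sorted; sort = C

          (g) : C
          (f) : A
        (t (g) (f)) : B
      (k (t (g) (f))) : C
          (f) : A
        (h (f)) : A
      (h (h (f))) : A
    (t (k (t (g) (f))) (h (h (f)))) : B
  (p (t (k (t (g) (f))) (h (h (f))))) : B
(k (p (t (k (t (g) (f))) (h (h (f)))))) : C


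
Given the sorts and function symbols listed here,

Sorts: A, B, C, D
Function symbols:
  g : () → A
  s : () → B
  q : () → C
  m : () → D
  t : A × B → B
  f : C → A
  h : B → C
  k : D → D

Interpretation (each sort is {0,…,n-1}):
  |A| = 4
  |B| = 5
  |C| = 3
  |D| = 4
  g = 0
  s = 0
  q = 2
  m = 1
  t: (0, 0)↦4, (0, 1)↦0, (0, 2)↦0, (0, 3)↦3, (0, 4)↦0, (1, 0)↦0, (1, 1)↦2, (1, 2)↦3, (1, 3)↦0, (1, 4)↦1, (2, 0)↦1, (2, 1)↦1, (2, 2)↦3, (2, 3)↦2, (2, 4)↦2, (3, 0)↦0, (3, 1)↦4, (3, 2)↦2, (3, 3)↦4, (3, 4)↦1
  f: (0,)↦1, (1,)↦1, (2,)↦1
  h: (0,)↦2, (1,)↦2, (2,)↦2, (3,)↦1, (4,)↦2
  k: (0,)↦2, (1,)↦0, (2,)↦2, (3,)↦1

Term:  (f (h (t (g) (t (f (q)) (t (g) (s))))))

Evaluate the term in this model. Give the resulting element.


  g = 0
  q = 2
  (f (q)) = f(2,) = 1
  g = 0
  s = 0
  (t (g) (s)) = t(0, 0) = 4
  (t (f (q)) (t (g) (s))) = t(1, 4) = 1
  (t (g) (t (f (q)) (t (g) (s)))) = t(0, 1) = 0
  (h (t (g) (t (f (q)) (t (g) (s))))) = h(0,) = 2
  (f (h (t (g) (t (f (q)) (t (g) (s)))))) = f(2,) = 1

value = 1


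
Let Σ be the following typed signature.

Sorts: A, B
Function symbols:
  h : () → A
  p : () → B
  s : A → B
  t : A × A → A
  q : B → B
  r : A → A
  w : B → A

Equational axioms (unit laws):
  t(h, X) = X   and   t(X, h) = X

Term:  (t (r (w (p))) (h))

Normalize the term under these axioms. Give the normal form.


1. (t (r (w (p))) (h))  →  (r (w (p)))

normal form = (r (w (p)))


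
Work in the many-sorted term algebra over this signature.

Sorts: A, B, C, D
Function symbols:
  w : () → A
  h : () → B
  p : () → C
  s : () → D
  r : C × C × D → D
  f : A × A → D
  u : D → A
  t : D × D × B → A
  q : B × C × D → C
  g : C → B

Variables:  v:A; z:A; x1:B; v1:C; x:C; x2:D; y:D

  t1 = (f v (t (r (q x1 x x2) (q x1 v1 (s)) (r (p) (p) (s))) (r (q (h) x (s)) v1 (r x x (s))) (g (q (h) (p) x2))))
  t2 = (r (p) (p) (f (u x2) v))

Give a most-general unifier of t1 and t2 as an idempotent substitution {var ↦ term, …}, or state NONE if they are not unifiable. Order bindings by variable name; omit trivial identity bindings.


NONE (not unifiable)

head clash or occurs-check failure — not unifiable


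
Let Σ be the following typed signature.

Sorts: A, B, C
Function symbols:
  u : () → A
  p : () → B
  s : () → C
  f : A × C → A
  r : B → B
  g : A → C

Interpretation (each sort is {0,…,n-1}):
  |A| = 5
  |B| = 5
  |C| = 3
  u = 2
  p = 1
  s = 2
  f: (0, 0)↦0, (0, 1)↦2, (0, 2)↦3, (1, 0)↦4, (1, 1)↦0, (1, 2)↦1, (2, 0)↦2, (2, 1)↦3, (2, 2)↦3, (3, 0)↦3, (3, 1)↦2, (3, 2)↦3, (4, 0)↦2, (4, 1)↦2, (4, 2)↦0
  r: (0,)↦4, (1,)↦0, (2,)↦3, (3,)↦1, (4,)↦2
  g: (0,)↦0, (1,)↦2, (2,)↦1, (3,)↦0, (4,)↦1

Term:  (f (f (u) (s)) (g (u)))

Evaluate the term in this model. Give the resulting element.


value = 2

  u = 2
  s = 2
  (f (u) (s)) = f(2, 2) = 3
  u = 2
  (g (u)) = g(2,) = 1
  (f (f (u) (s)) (g (u))) = f(3, 1) = 2


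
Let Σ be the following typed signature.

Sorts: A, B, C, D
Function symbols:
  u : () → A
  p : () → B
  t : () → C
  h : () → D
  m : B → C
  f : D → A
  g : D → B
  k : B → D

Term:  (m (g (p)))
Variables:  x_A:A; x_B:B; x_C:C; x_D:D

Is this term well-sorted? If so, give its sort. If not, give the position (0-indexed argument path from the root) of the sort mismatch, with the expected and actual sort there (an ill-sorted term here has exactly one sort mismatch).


ill-sorted at position [0, 0]: expected D, got B

    (p) : B
  (g (p)) : ✗ arg 0 at [0, 0] has sort B, expected D


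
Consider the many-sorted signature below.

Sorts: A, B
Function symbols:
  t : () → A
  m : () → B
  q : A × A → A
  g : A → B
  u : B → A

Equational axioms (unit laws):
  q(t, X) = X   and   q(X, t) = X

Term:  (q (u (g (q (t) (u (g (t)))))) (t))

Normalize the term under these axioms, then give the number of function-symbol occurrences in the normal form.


size = 5

1. (q (u (g (q (t) (u (g (t)))))) (t))  →  (u (g (q (t) (u (g (t))))))
2. (u (g (q (t) (u (g (t))))))  →  (u (g (u (g (t)))))
normal form: (u (g (u (g (t)))))


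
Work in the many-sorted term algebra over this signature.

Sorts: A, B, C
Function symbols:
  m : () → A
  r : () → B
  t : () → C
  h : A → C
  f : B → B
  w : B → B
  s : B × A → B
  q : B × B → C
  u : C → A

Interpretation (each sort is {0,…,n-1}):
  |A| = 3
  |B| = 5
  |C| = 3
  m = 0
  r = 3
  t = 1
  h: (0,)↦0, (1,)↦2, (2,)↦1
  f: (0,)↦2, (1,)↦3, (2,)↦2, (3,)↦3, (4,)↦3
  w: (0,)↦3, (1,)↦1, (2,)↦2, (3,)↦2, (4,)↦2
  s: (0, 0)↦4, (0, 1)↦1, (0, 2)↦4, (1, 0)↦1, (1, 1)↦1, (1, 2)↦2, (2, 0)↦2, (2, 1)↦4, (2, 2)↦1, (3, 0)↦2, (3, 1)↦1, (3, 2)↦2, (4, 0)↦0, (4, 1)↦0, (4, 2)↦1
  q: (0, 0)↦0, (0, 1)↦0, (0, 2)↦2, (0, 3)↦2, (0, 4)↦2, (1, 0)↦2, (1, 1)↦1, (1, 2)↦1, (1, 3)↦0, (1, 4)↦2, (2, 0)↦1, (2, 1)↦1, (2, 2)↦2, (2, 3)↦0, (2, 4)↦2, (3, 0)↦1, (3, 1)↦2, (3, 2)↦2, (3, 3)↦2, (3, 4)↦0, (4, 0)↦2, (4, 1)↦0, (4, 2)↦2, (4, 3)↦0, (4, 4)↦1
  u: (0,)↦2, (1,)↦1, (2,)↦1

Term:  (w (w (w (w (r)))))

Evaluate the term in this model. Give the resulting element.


value = 2

  r = 3
  (w (r)) = w(3,) = 2
  (w (w (r))) = w(2,) = 2
  (w (w (w (r)))) = w(2,) = 2
  (w (w (w (w (r))))) = w(2,) = 2


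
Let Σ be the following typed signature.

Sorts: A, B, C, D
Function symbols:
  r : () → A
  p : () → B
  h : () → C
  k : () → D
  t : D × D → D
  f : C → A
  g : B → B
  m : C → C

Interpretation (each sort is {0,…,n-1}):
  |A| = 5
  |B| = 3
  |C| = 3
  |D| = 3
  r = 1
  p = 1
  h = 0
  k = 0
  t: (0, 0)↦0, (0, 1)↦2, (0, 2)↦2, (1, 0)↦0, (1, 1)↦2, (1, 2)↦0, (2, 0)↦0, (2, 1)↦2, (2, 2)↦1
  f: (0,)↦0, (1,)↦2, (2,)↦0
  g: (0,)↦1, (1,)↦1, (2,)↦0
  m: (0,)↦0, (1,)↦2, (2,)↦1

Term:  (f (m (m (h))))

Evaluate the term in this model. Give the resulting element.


  h = 0
  (m (h)) = m(0,) = 0
  (m (m (h))) = m(0,) = 0
  (f (m (m (h)))) = f(0,) = 0

value = 0


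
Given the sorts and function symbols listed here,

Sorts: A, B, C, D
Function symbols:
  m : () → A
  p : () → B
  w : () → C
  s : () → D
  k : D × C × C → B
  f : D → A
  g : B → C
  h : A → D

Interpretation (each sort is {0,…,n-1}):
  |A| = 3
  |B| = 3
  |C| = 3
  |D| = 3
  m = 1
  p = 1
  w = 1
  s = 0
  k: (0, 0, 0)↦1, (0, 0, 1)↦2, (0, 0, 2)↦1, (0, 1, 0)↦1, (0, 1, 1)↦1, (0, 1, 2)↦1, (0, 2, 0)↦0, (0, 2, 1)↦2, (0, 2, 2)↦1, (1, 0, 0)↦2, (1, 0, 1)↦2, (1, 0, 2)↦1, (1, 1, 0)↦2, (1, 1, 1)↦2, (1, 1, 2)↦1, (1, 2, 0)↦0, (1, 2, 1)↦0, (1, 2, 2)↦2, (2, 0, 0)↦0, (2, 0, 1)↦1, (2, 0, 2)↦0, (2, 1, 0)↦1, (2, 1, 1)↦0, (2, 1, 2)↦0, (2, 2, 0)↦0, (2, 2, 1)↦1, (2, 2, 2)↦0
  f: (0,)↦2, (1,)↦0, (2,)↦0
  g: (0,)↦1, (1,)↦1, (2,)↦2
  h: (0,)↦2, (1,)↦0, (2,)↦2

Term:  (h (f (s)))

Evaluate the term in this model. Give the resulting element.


value = 2

  s = 0
  (f (s)) = f(0,) = 2
  (h (f (s))) = h(2,) = 2


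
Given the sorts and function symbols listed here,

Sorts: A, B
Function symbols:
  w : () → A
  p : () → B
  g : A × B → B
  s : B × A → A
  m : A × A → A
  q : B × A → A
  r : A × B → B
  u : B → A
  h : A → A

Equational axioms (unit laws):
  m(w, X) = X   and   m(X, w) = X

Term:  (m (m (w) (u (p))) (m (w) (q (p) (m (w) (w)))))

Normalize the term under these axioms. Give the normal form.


1. (m (m (w) (u (p))) (m (w) (q (p) (m (w) (w)))))  →  (m (u (p)) (m (w) (q (p) (m (w) (w)))))
2. (m (u (p)) (m (w) (q (p) (m (w) (w)))))  →  (m (u (p)) (q (p) (m (w) (w))))
3. (m (u (p)) (q (p) (m (w) (w))))  →  (m (u (p)) (q (p) (w)))

normal form = (m (u (p)) (q (p) (w)))


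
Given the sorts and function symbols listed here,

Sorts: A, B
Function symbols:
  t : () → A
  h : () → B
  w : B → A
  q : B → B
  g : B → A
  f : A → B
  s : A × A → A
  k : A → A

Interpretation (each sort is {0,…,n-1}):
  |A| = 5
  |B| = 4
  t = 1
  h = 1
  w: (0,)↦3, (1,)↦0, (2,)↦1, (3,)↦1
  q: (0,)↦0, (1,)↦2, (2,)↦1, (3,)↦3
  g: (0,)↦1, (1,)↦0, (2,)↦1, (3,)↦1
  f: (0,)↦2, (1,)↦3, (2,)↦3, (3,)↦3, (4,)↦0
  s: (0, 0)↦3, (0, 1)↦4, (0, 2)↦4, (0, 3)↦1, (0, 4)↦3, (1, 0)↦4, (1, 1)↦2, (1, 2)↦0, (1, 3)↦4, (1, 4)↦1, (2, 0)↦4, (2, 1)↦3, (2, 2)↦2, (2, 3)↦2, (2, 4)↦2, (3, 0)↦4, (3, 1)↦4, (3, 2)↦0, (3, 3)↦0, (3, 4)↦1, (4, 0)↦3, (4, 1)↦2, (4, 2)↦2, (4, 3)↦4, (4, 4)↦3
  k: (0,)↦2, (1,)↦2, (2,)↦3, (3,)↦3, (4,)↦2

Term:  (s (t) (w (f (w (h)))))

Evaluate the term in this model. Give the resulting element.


  t = 1
  h = 1
  (w (h)) = w(1,) = 0
  (f (w (h))) = f(0,) = 2
  (w (f (w (h)))) = w(2,) = 1
  (s (t) (w (f (w (h))))) = s(1, 1) = 2

value = 2


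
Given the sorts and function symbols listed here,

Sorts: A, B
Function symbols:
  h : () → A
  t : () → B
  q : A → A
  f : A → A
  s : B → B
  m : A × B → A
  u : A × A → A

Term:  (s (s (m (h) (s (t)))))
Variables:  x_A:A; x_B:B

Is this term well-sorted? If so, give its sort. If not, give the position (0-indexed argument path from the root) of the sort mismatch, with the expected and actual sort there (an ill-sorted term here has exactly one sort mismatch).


      (h) : A
        (t) : B
      (s (t)) : B
    (m (h) (s (t))) : A
  (s (m (h) (s (t)))) : ✗ arg 0 at [0, 0] has sort A, expected B

ill-sorted at position [0, 0]: expected B, got A


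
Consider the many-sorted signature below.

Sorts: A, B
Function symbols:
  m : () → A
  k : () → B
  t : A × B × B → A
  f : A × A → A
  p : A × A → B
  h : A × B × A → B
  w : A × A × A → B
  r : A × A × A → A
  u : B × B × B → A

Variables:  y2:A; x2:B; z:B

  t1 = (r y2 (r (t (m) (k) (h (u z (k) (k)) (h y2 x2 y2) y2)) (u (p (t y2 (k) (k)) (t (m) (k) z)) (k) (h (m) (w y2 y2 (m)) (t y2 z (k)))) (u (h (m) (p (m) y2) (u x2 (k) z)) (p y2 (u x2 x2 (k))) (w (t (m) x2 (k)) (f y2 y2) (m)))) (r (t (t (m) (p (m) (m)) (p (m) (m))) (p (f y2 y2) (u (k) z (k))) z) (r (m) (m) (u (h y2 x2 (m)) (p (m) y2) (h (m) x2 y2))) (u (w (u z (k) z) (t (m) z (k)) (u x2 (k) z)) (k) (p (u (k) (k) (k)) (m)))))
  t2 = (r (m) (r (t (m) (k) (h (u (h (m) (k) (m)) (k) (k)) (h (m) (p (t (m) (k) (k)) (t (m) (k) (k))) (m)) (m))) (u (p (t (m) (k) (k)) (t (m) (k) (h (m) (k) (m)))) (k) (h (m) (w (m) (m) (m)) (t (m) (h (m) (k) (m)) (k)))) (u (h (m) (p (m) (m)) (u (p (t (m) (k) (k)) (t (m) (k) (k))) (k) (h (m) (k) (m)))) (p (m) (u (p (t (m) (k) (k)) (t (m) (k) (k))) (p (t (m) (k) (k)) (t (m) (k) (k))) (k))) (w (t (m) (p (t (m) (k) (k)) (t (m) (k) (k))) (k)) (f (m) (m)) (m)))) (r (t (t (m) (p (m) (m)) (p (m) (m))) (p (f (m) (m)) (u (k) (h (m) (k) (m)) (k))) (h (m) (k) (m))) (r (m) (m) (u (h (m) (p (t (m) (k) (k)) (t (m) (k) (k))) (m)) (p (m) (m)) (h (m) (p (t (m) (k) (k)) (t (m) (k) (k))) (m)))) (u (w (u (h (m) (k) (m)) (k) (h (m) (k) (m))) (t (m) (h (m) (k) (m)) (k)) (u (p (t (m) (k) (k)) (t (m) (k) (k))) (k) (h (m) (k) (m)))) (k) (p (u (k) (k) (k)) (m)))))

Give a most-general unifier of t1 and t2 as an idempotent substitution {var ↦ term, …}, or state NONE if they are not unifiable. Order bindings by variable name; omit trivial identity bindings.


{x2 ↦ (p (t (m) (k) (k)) (t (m) (k) (k))), y2 ↦ (m), z ↦ (h (m) (k) (m))}


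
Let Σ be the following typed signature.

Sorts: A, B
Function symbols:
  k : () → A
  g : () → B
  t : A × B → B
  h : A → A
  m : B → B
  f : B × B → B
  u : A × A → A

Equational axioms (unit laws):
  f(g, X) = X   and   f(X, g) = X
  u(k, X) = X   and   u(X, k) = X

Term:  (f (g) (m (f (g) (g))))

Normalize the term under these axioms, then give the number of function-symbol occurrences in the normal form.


size = 2

1. (f (g) (m (f (g) (g))))  →  (m (f (g) (g)))
2. (m (f (g) (g)))  →  (m (g))
normal form: (m (g))


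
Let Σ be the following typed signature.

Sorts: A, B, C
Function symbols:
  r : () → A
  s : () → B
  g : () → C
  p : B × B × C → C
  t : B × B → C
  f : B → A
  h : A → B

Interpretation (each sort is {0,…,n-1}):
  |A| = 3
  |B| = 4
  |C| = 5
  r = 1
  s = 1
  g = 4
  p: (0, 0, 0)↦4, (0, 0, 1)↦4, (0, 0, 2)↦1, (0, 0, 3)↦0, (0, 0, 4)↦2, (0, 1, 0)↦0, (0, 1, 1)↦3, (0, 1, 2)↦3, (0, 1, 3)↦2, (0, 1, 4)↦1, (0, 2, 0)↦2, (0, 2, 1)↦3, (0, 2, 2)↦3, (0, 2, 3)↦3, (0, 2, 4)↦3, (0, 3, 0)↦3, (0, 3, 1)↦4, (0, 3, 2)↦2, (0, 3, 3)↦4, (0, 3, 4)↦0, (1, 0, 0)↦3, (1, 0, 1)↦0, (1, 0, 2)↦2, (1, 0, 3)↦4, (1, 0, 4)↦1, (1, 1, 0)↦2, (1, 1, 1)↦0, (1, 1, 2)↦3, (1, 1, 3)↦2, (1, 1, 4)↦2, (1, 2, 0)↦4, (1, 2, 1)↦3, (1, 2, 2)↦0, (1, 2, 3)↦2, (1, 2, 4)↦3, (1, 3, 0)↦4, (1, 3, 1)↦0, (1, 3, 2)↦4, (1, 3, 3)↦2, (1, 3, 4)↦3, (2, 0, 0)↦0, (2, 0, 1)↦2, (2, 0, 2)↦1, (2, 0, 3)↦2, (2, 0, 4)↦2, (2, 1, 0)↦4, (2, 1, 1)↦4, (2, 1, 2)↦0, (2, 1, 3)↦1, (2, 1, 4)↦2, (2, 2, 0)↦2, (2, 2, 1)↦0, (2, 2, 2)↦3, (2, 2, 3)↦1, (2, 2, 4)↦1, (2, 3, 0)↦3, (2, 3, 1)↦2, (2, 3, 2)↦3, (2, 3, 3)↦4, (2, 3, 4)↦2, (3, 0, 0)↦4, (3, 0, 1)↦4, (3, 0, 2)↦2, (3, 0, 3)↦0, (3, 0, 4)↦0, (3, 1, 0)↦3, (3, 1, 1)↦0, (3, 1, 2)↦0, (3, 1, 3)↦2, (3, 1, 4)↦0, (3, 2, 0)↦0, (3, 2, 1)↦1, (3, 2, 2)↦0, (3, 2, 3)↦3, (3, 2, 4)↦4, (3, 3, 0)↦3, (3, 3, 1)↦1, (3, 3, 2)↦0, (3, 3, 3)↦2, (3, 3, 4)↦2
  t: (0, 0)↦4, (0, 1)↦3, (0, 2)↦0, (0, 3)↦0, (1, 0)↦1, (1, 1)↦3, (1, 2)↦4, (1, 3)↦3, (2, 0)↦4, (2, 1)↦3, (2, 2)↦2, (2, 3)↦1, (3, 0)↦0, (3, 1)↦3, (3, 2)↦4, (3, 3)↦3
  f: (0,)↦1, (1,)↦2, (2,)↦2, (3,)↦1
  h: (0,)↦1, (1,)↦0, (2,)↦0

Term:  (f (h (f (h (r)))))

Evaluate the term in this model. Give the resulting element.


value = 1

  r = 1
  (h (r)) = h(1,) = 0
  (f (h (r))) = f(0,) = 1
  (h (f (h (r)))) = h(1,) = 0
  (f (h (f (h (r))))) = f(0,) = 1


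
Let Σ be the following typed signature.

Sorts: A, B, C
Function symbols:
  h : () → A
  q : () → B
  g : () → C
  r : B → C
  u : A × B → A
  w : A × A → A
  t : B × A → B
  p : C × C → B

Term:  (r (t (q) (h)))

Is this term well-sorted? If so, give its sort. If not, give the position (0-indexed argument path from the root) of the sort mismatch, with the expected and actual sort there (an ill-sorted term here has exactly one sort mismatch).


    (q) : B
    (h) : A
  (t (q) (h)) : B
(r (t (q) (h))) : C

well-sorted; sort = C


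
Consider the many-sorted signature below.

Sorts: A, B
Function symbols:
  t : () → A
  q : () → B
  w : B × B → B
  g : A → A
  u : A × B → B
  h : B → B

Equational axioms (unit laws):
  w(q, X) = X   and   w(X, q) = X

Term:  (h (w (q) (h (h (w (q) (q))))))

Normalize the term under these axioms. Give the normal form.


1. (h (w (q) (h (h (w (q) (q))))))  →  (h (h (h (w (q) (q)))))
2. (h (h (h (w (q) (q)))))  →  (h (h (h (q))))

normal form = (h (h (h (q))))


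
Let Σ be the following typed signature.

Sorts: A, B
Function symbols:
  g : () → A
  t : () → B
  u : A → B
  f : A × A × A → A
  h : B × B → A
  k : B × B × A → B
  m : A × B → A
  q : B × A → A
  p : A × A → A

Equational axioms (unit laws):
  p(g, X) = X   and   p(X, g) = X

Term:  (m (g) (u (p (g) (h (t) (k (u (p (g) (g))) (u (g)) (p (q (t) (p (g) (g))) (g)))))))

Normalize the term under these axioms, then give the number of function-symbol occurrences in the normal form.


size = 13

1. (m (g) (u (p (g) (h (t) (k (u (p (g) (g))) (u (g)) (p (q (t) (p (g) (g))) (g)))))))  →  (m (g) (u (h (t) (k (u (p (g) (g))) (u (g)) (p (q (t) (p (g) (g))) (g))))))
2. (m (g) (u (h (t) (k (u (p (g) (g))) (u (g)) (p (q (t) (p (g) (g))) (g))))))  →  (m (g) (u (h (t) (k (u (g)) (u (g)) (p (q (t) (p (g) (g))) (g))))))
3. (m (g) (u (h (t) (k (u (g)) (u (g)) (p (q (t) (p (g) (g))) (g))))))  →  (m (g) (u (h (t) (k (u (g)) (u (g)) (q (t) (p (g) (g)))))))
4. (m (g) (u (h (t) (k (u (g)) (u (g)) (q (t) (p (g) (g)))))))  →  (m (g) (u (h (t) (k (u (g)) (u (g)) (q (t) (g))))))
normal form: (m (g) (u (h (t) (k (u (g)) (u (g)) (q (t) (g))))))


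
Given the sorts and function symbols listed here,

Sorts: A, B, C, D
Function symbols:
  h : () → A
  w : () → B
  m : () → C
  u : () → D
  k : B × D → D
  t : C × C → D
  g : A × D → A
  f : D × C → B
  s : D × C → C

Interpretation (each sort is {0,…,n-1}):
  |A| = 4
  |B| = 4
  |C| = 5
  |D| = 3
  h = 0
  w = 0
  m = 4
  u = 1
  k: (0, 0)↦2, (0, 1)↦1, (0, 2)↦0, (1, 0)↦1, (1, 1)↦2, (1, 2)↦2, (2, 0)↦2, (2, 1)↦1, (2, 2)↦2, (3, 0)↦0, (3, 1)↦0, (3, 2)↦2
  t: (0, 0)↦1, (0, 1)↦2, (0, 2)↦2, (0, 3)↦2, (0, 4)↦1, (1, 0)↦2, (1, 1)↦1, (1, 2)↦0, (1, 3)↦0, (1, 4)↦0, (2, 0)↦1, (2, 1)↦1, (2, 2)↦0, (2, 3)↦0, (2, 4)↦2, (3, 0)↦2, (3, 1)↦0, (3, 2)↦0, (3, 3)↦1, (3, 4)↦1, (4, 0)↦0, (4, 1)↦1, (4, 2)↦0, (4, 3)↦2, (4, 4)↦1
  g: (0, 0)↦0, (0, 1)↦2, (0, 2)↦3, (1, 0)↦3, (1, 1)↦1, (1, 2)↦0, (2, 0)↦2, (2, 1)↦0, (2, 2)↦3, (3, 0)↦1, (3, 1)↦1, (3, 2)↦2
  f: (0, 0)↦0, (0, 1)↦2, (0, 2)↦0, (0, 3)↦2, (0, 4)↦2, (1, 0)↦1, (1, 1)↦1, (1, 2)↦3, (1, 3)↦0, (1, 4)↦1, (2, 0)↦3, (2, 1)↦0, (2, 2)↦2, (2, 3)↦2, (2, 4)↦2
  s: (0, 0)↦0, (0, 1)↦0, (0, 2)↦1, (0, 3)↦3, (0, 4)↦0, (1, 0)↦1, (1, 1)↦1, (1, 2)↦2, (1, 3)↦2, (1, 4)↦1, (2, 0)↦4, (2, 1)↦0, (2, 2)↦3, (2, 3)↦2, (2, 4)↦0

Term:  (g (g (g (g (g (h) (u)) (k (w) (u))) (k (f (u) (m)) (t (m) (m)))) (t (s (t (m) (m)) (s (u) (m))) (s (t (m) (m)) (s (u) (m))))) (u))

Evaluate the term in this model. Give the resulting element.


  h = 0
  u = 1
  (g (h) (u)) = g(0, 1) = 2
  w = 0
  u = 1
  (k (w) (u)) = k(0, 1) = 1
  (g (g (h) (u)) (k (w) (u))) = g(2, 1) = 0
  u = 1
  m = 4
  (f (u) (m)) = f(1, 4) = 1
  m = 4
  m = 4
  (t (m) (m)) = t(4, 4) = 1
  (k (f (u) (m)) (t (m) (m))) = k(1, 1) = 2
  (g (g (g (h) (u)) (k (w) (u))) (k (f (u) (m)) (t (m) (m)))) = g(0, 2) = 3
  m = 4
  m = 4
  (t (m) (m)) = t(4, 4) = 1
  u = 1
  m = 4
  (s (u) (m)) = s(1, 4) = 1
  (s (t (m) (m)) (s (u) (m))) = s(1, 1) = 1
  m = 4
  m = 4
  (t (m) (m)) = t(4, 4) = 1
  u = 1
  m = 4
  (s (u) (m)) = s(1, 4) = 1
  (s (t (m) (m)) (s (u) (m))) = s(1, 1) = 1
  (t (s (t (m) (m)) (s (u) (m))) (s (t (m) (m)) (s (u) (m)))) = t(1, 1) = 1
  (g (g (g (g (h) (u)) (k (w) (u))) (k (f (u) (m)) (t (m) (m)))) (t (s (t (m) (m)) (s (u) (m))) (s (t (m) (m)) (s (u) (m))))) = g(3, 1) = 1
  u = 1
  (g (g (g (g (g (h) (u)) (k (w) (u))) (k (f (u) (m)) (t (m) (m)))) (t (s (t (m) (m)) (s (u) (m))) (s (t (m) (m)) (s (u) (m))))) (u)) = g(1, 1) = 1

value = 1
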